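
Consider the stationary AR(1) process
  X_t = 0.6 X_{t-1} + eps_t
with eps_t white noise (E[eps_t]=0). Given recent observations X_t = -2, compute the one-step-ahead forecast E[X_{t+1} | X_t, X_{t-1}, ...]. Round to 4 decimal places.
E[X_{t+1} \mid \mathcal F_t] = -1.2000

For an AR(p) model X_t = c + sum_i phi_i X_{t-i} + eps_t, the
one-step-ahead conditional mean is
  E[X_{t+1} | X_t, ...] = c + sum_i phi_i X_{t+1-i}.
Substitute known values:
  E[X_{t+1} | ...] = (0.6) * (-2)
                   = -1.2000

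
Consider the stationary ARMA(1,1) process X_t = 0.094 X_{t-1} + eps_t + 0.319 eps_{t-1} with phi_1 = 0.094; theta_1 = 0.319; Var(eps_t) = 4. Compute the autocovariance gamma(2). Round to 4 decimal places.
\gamma(2) = 0.1614

Multiply the model equation by X_{t-k} and take expectations. With theta_0 = psi_0 = 1 and psi_j the MA(infinity) weights, this gives
  gamma(k) - sum_i phi_i gamma(k-i) = c_k,
  c_k = sigma^2 * sum_{j=k..q} theta_j psi_{j-k}   (c_k = 0 for k > q),
using gamma(-m) = gamma(m).
psi-weights needed (psi_j = theta_j + sum_i phi_i psi_{j-i}):
  psi_1 = theta_1 + phi_1 = 0.319 + (0.094) = 0.413
Right-hand sides:
  c_0 = sigma^2 (1 + theta_1 psi_1) = 4 * (1 + (0.319)(0.413)) = 4 * 1.131747 = 4.526988
  c_1 = sigma^2 theta_1 = 4 * (0.319) = 1.276
  c_2 = 0
Equations for k = 0 and k = 1 (AR order 1):
  gamma(0) = phi_1 gamma(1) + c_0
  gamma(1) = phi_1 gamma(0) + c_1
Substituting the second into the first: gamma(0) (1 - phi_1^2) = c_0 + phi_1 c_1, so
  gamma(0) = (c_0 + phi_1 c_1) / (1 - phi_1^2) = (4.526988 + (0.094)(1.276)) / (1 - (0.094)^2) = 4.646932 / 0.991164 = 4.688358.
  gamma(1) = phi_1 gamma(0) + c_1 = (0.094)(4.688358) + (1.276) = 1.716706.
For k = 2 (> q): gamma(2) = phi_1 gamma(1) = (0.094)(1.716706) = 0.16137.
Therefore gamma(2) = 0.1614 (to 4 decimal places).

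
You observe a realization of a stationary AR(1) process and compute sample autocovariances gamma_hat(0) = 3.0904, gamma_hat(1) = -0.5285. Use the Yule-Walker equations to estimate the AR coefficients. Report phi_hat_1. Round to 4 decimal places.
\hat\phi_{1} = -0.1710

The Yule-Walker equations for an AR(p) process read, in matrix form,
  Gamma_p phi = r_p,   with   (Gamma_p)_{ij} = gamma(|i - j|),
                       (r_p)_i = gamma(i),   i,j = 1..p.
Substitute the sample gammas (Toeplitz matrix and right-hand side of size 1):
  Gamma_p = [[3.0904]]
  r_p     = [-0.5285]
With p = 1 this is the single equation gamma(0) phi_1 = gamma(1):
  phi_hat_1 = gamma(1) / gamma(0) = -0.5285 / 3.0904 = -0.1710.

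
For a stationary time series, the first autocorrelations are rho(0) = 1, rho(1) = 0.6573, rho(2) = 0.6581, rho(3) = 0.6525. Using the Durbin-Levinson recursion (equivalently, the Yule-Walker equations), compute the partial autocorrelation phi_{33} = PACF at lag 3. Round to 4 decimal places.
\phi_{33} = 0.2730

The PACF at lag k is phi_{kk}, the last component of the solution
to the Yule-Walker system G_k phi = r_k where
  (G_k)_{ij} = rho(|i - j|), (r_k)_i = rho(i), i,j = 1..k.
Equivalently, Durbin-Levinson gives phi_{kk} iteratively:
  phi_{11} = rho(1)
  phi_{kk} = [rho(k) - sum_{j=1..k-1} phi_{k-1,j} rho(k-j)]
            / [1 - sum_{j=1..k-1} phi_{k-1,j} rho(j)],
  phi_{k,j} = phi_{k-1,j} - phi_{kk} phi_{k-1,k-j},  j = 1..k-1.
Step k = 1:
  phi_11 = rho(1) = 0.6573.
Step k = 2:
  phi_22 = [rho(2) - phi_11 rho(1)] / [1 - phi_11 rho(1)] = [0.6581 - (0.6573)(0.6573)] / [1 - (0.6573)(0.6573)]
         = 0.22605671 / 0.56795671 = 0.398018.
  Update: phi_21 = phi_11 - phi_22 phi_11 = 0.6573 - (0.398018)(0.6573) = 0.395683.
Step k = 3:
  phi_33 = [rho(3) - phi_21 rho(2) - phi_22 rho(1)] / [1 - phi_21 rho(1) - phi_22 rho(2)]
    numerator   = 0.6525 - (0.395683)(0.6581) - (0.398018)(0.6573) = 0.13048405
    denominator = 1 - (0.395683)(0.6573) - (0.398018)(0.6581) = 0.47798218
  phi_33 = 0.13048405 / 0.47798218 = 0.273.
Therefore phi_{33} = 0.2730.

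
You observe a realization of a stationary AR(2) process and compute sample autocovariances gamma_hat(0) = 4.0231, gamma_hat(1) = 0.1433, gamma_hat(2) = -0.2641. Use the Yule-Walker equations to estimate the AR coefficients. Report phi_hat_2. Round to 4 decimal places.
\hat\phi_{2} = -0.0670

The Yule-Walker equations for an AR(p) process read, in matrix form,
  Gamma_p phi = r_p,   with   (Gamma_p)_{ij} = gamma(|i - j|),
                       (r_p)_i = gamma(i),   i,j = 1..p.
Substitute the sample gammas (Toeplitz matrix and right-hand side of size 2):
  Gamma_p = [[4.0231, 0.1433], [0.1433, 4.0231]]
  r_p     = [0.1433, -0.2641]
Written out:
  4.0231 phi_1 + 0.1433 phi_2 = 0.1433
  0.1433 phi_1 + 4.0231 phi_2 = -0.2641
Solve by Cramer's rule:
  det = gamma(0)^2 - gamma(1)^2 = (4.0231)^2 - (0.1433)^2 = 16.18533361 - 0.02053489 = 16.16479872
  phi_hat_1 = [gamma(1) gamma(0) - gamma(1) gamma(2)] / det = [(0.1433)(4.0231) - (0.1433)(-0.2641)] / 16.16479872 = 0.61435576 / 16.16479872 = 0.038
  phi_hat_2 = [gamma(0) gamma(2) - gamma(1)^2] / det = [(4.0231)(-0.2641) - (0.1433)^2] / 16.16479872 = -1.0830356 / 16.16479872 = -0.067
So phi_hat = [0.0380, -0.0670].
Therefore phi_hat_2 = -0.0670.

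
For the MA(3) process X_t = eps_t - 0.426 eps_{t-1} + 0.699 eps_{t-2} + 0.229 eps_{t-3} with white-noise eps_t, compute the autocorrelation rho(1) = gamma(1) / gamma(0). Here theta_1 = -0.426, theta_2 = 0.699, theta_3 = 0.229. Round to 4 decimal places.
\rho(1) = -0.3273

For an MA(q) process with theta_0 = 1, the autocovariance is
  gamma(k) = sigma^2 * sum_{i=0..q-k} theta_i * theta_{i+k},
and rho(k) = gamma(k) / gamma(0). Sigma^2 cancels.
  numerator   = (1)*(-0.426) + (-0.426)*(0.699) + (0.699)*(0.229) = -0.563703.
  denominator = (1)^2 + (-0.426)^2 + (0.699)^2 + (0.229)^2 = 1.722518.
  rho(1) = -0.563703 / 1.722518 = -0.3273.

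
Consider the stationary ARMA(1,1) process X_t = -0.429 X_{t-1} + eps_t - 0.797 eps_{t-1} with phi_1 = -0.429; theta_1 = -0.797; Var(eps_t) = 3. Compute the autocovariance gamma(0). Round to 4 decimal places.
\gamma(0) = 8.5263

Multiply the model equation by X_{t-k} and take expectations. With theta_0 = psi_0 = 1 and psi_j the MA(infinity) weights, this gives
  gamma(k) - sum_i phi_i gamma(k-i) = c_k,
  c_k = sigma^2 * sum_{j=k..q} theta_j psi_{j-k}   (c_k = 0 for k > q),
using gamma(-m) = gamma(m).
psi-weights needed (psi_j = theta_j + sum_i phi_i psi_{j-i}):
  psi_1 = theta_1 + phi_1 = -0.797 + (-0.429) = -1.226
Right-hand sides:
  c_0 = sigma^2 (1 + theta_1 psi_1) = 3 * (1 + (-0.797)(-1.226)) = 3 * 1.977122 = 5.931366
  c_1 = sigma^2 theta_1 = 3 * (-0.797) = -2.391
  c_2 = 0
Equations for k = 0 and k = 1 (AR order 1):
  gamma(0) = phi_1 gamma(1) + c_0
  gamma(1) = phi_1 gamma(0) + c_1
Substituting the second into the first: gamma(0) (1 - phi_1^2) = c_0 + phi_1 c_1, so
  gamma(0) = (c_0 + phi_1 c_1) / (1 - phi_1^2) = (5.931366 + (-0.429)(-2.391)) / (1 - (-0.429)^2) = 6.957105 / 0.815959 = 8.526292.
Therefore gamma(0) = 8.5263 (to 4 decimal places).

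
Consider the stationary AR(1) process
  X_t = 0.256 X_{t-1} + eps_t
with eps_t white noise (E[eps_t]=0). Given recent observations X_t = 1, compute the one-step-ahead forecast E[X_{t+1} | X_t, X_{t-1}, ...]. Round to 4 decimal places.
E[X_{t+1} \mid \mathcal F_t] = 0.2560

For an AR(p) model X_t = c + sum_i phi_i X_{t-i} + eps_t, the
one-step-ahead conditional mean is
  E[X_{t+1} | X_t, ...] = c + sum_i phi_i X_{t+1-i}.
Substitute known values:
  E[X_{t+1} | ...] = (0.256) * (1)
                   = 0.2560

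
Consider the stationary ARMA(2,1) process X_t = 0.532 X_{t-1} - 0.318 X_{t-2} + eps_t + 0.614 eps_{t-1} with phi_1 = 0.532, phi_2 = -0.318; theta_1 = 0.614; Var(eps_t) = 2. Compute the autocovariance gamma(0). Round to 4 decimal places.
\gamma(0) = 4.9777

Multiply the model equation by X_{t-k} and take expectations. With theta_0 = psi_0 = 1 and psi_j the MA(infinity) weights, this gives
  gamma(k) - sum_i phi_i gamma(k-i) = c_k,
  c_k = sigma^2 * sum_{j=k..q} theta_j psi_{j-k}   (c_k = 0 for k > q),
using gamma(-m) = gamma(m).
psi-weights needed (psi_j = theta_j + sum_i phi_i psi_{j-i}):
  psi_1 = theta_1 + phi_1 = 0.614 + (0.532) = 1.146
Right-hand sides:
  c_0 = sigma^2 (1 + theta_1 psi_1) = 2 * (1 + (0.614)(1.146)) = 2 * 1.703644 = 3.407288
  c_1 = sigma^2 theta_1 = 2 * (0.614) = 1.228
  c_2 = 0
Equations for k = 0, 1, 2 (AR order 2, c_2 = 0):
  (E0) gamma(0) = phi_1 gamma(1) + phi_2 gamma(2) + c_0
  (E1) gamma(1) = phi_1 gamma(0) + phi_2 gamma(1) + c_1
  (E2) gamma(2) = phi_1 gamma(1) + phi_2 gamma(0)
From (E1): gamma(1) = A gamma(0) + B with
  A = phi_1 / (1 - phi_2) = 0.532 / 1.318 = 0.403642,   B = c_1 / (1 - phi_2) = 1.228 / 1.318 = 0.931715.
Insert (E2) into (E0): gamma(0) (1 - phi_2^2) = phi_1 (1 + phi_2) gamma(1) + c_0.
  phi_1 (1 + phi_2) = (0.532)(0.682) = 0.362824,   1 - phi_2^2 = 0.898876.
Replace gamma(1) by A gamma(0) + B and collect gamma(0):
  gamma(0) [0.898876 - (0.362824)(0.403642)] = (0.362824)(0.931715) + 3.407288
  gamma(0) * 0.752425 = 3.745336
  gamma(0) = 3.745336 / 0.752425 = 4.977687.
Therefore gamma(0) = 4.9777 (to 4 decimal places).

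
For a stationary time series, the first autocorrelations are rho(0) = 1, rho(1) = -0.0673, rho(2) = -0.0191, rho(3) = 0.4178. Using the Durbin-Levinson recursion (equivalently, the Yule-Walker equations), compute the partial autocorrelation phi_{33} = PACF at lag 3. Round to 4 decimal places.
\phi_{33} = 0.4170

The PACF at lag k is phi_{kk}, the last component of the solution
to the Yule-Walker system G_k phi = r_k where
  (G_k)_{ij} = rho(|i - j|), (r_k)_i = rho(i), i,j = 1..k.
Equivalently, Durbin-Levinson gives phi_{kk} iteratively:
  phi_{11} = rho(1)
  phi_{kk} = [rho(k) - sum_{j=1..k-1} phi_{k-1,j} rho(k-j)]
            / [1 - sum_{j=1..k-1} phi_{k-1,j} rho(j)],
  phi_{k,j} = phi_{k-1,j} - phi_{kk} phi_{k-1,k-j},  j = 1..k-1.
Step k = 1:
  phi_11 = rho(1) = -0.0673.
Step k = 2:
  phi_22 = [rho(2) - phi_11 rho(1)] / [1 - phi_11 rho(1)] = [-0.0191 - (-0.0673)(-0.0673)] / [1 - (-0.0673)(-0.0673)]
         = -0.02362929 / 0.99547071 = -0.023737.
  Update: phi_21 = phi_11 - phi_22 phi_11 = -0.0673 - (-0.023737)(-0.0673) = -0.068897.
Step k = 3:
  phi_33 = [rho(3) - phi_21 rho(2) - phi_22 rho(1)] / [1 - phi_21 rho(1) - phi_22 rho(2)]
    numerator   = 0.4178 - (-0.068897)(-0.0191) - (-0.023737)(-0.0673) = 0.41488657
    denominator = 1 - (-0.068897)(-0.0673) - (-0.023737)(-0.0191) = 0.99490983
  phi_33 = 0.41488657 / 0.99490983 = 0.417.
Therefore phi_{33} = 0.4170.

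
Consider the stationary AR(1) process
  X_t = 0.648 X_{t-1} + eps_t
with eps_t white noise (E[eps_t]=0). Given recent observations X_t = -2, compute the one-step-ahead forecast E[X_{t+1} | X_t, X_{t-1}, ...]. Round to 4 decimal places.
E[X_{t+1} \mid \mathcal F_t] = -1.2960

For an AR(p) model X_t = c + sum_i phi_i X_{t-i} + eps_t, the
one-step-ahead conditional mean is
  E[X_{t+1} | X_t, ...] = c + sum_i phi_i X_{t+1-i}.
Substitute known values:
  E[X_{t+1} | ...] = (0.648) * (-2)
                   = -1.2960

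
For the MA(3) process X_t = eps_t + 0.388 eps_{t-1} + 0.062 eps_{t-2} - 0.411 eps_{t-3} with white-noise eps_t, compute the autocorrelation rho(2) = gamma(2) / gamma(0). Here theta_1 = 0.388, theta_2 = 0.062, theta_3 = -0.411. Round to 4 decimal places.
\rho(2) = -0.0737

For an MA(q) process with theta_0 = 1, the autocovariance is
  gamma(k) = sigma^2 * sum_{i=0..q-k} theta_i * theta_{i+k},
and rho(k) = gamma(k) / gamma(0). Sigma^2 cancels.
  numerator   = (1)*(0.062) + (0.388)*(-0.411) = -0.097468.
  denominator = (1)^2 + (0.388)^2 + (0.062)^2 + (-0.411)^2 = 1.323309.
  rho(2) = -0.097468 / 1.323309 = -0.0737.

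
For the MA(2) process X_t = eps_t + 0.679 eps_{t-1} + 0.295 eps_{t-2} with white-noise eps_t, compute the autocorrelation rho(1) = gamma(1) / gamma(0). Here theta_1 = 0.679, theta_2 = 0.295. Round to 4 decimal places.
\rho(1) = 0.5680

For an MA(q) process with theta_0 = 1, the autocovariance is
  gamma(k) = sigma^2 * sum_{i=0..q-k} theta_i * theta_{i+k},
and rho(k) = gamma(k) / gamma(0). Sigma^2 cancels.
  numerator   = (1)*(0.679) + (0.679)*(0.295) = 0.879305.
  denominator = (1)^2 + (0.679)^2 + (0.295)^2 = 1.548066.
  rho(1) = 0.879305 / 1.548066 = 0.5680.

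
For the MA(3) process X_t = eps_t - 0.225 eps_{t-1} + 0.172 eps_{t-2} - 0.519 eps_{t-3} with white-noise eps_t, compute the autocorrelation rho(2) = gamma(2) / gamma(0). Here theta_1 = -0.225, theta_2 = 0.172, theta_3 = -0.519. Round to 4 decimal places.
\rho(2) = 0.2140

For an MA(q) process with theta_0 = 1, the autocovariance is
  gamma(k) = sigma^2 * sum_{i=0..q-k} theta_i * theta_{i+k},
and rho(k) = gamma(k) / gamma(0). Sigma^2 cancels.
  numerator   = (1)*(0.172) + (-0.225)*(-0.519) = 0.288775.
  denominator = (1)^2 + (-0.225)^2 + (0.172)^2 + (-0.519)^2 = 1.34957.
  rho(2) = 0.288775 / 1.34957 = 0.2140.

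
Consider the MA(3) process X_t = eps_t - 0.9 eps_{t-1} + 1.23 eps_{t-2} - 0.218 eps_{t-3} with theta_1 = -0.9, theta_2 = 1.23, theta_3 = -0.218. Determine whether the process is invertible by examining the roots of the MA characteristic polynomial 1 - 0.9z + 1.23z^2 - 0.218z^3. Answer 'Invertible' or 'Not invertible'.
\text{Not invertible}

The MA(q) characteristic polynomial is P(z) = 1 - 0.9z + 1.23z^2 - 0.218z^3.
Invertibility requires all roots to lie outside the unit circle, i.e. |z| > 1 for every root.
Degree 3: look for a simple real root z0 first, then factor out (1 - z/z0) and solve the remaining quadratic.
Testing z0 = 5: P(5) = 1 + (-0.9)(5) + (1.23)(5)^2 + (-0.218)(5)^3
  = 1 + (-4.5) + (30.75) + (-27.25) = 0.  So z_0 = 5 is a root, |z_0| = 5.
Divide out the factor (1 - 0.2 z) = (1 - z/z0) (since 1/z0 = 0.2):
  P(z) = (1 - 0.2 z)(1 + (-0.7) z + (1.09) z^2)
  [check: z-coef -0.7 - (0.2) = -0.9; z^2-coef 1.09 - (0.2)(-0.7) = 1.23; z^3-coef -(0.2)(1.09) = -0.218.]
Remaining roots from the quadratic factor 1 + (-0.7) z + (1.09) z^2:
  Set 1 + (-0.7) z + (1.09) z^2 = 0, i.e. a z^2 + b z + c = 0 with a = 1.09, b = -0.7, c = 1.
  Discriminant D = b^2 - 4ac = (-0.7)^2 - 4*(1.09)*1 = 0.49 - (4.36) = -3.87.
  D < 0, so the roots are the complex-conjugate pair z = (-b +/- i sqrt(-D)) / (2a) = 0.3211 +/- 0.9024i.
  For a conjugate pair |z|^2 = z * conj(z) = (product of roots) = c/a = 1/(1.09) = 0.917431, so |z| = sqrt(0.917431) = 0.9578 for both roots.
Moduli of all roots: 5.0000, 0.9578, 0.9578.
All moduli strictly greater than 1? No.
Verdict: Not invertible.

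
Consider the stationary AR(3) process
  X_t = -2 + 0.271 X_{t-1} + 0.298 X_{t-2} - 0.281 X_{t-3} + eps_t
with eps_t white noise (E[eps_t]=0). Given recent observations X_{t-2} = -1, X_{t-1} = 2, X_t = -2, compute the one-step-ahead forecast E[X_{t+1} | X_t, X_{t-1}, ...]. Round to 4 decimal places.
E[X_{t+1} \mid \mathcal F_t] = -1.6650

For an AR(p) model X_t = c + sum_i phi_i X_{t-i} + eps_t, the
one-step-ahead conditional mean is
  E[X_{t+1} | X_t, ...] = c + sum_i phi_i X_{t+1-i}.
Substitute known values:
  E[X_{t+1} | ...] = -2 + (0.271) * (-2) + (0.298) * (2) + (-0.281) * (-1)
                   = -1.6650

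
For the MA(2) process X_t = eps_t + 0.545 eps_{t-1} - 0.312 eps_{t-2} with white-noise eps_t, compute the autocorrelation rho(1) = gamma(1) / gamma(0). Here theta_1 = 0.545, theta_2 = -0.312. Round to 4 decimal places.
\rho(1) = 0.2689

For an MA(q) process with theta_0 = 1, the autocovariance is
  gamma(k) = sigma^2 * sum_{i=0..q-k} theta_i * theta_{i+k},
and rho(k) = gamma(k) / gamma(0). Sigma^2 cancels.
  numerator   = (1)*(0.545) + (0.545)*(-0.312) = 0.37496.
  denominator = (1)^2 + (0.545)^2 + (-0.312)^2 = 1.394369.
  rho(1) = 0.37496 / 1.394369 = 0.2689.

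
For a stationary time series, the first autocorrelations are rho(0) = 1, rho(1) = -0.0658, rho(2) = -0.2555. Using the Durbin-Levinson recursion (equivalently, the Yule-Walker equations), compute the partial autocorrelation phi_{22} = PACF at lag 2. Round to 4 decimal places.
\phi_{22} = -0.2610

The PACF at lag k is phi_{kk}, the last component of the solution
to the Yule-Walker system G_k phi = r_k where
  (G_k)_{ij} = rho(|i - j|), (r_k)_i = rho(i), i,j = 1..k.
Equivalently, Durbin-Levinson gives phi_{kk} iteratively:
  phi_{11} = rho(1)
  phi_{kk} = [rho(k) - sum_{j=1..k-1} phi_{k-1,j} rho(k-j)]
            / [1 - sum_{j=1..k-1} phi_{k-1,j} rho(j)],
  phi_{k,j} = phi_{k-1,j} - phi_{kk} phi_{k-1,k-j},  j = 1..k-1.
Step k = 1:
  phi_11 = rho(1) = -0.0658.
Step k = 2:
  phi_22 = [rho(2) - phi_11 rho(1)] / [1 - phi_11 rho(1)] = [-0.2555 - (-0.0658)(-0.0658)] / [1 - (-0.0658)(-0.0658)]
         = -0.25982964 / 0.99567036 = -0.261.
Therefore phi_{22} = -0.2610.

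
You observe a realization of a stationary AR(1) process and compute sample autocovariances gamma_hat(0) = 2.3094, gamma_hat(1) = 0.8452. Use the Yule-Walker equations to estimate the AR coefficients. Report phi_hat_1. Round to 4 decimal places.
\hat\phi_{1} = 0.3660

The Yule-Walker equations for an AR(p) process read, in matrix form,
  Gamma_p phi = r_p,   with   (Gamma_p)_{ij} = gamma(|i - j|),
                       (r_p)_i = gamma(i),   i,j = 1..p.
Substitute the sample gammas (Toeplitz matrix and right-hand side of size 1):
  Gamma_p = [[2.3094]]
  r_p     = [0.8452]
With p = 1 this is the single equation gamma(0) phi_1 = gamma(1):
  phi_hat_1 = gamma(1) / gamma(0) = 0.8452 / 2.3094 = 0.3660.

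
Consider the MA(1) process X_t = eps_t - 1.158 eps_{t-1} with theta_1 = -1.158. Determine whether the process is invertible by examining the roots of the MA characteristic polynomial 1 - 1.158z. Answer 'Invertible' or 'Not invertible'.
\text{Not invertible}

The MA(q) characteristic polynomial is P(z) = 1 - 1.158z.
Invertibility requires all roots to lie outside the unit circle, i.e. |z| > 1 for every root.
This is linear in z: 1 + (-1.158) z = 0  =>  z = -1/(-1.158) = 0.863558,  |z| = 0.863558.
Moduli of all roots: 0.8636.
All moduli strictly greater than 1? No.
Verdict: Not invertible.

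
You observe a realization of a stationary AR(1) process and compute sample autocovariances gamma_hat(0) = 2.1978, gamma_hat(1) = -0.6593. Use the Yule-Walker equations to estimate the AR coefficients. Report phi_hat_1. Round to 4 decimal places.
\hat\phi_{1} = -0.3000

The Yule-Walker equations for an AR(p) process read, in matrix form,
  Gamma_p phi = r_p,   with   (Gamma_p)_{ij} = gamma(|i - j|),
                       (r_p)_i = gamma(i),   i,j = 1..p.
Substitute the sample gammas (Toeplitz matrix and right-hand side of size 1):
  Gamma_p = [[2.1978]]
  r_p     = [-0.6593]
With p = 1 this is the single equation gamma(0) phi_1 = gamma(1):
  phi_hat_1 = gamma(1) / gamma(0) = -0.6593 / 2.1978 = -0.3000.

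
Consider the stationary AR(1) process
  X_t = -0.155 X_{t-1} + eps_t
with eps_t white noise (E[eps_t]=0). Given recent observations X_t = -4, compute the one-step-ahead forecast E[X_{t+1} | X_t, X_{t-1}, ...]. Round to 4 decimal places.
E[X_{t+1} \mid \mathcal F_t] = 0.6200

For an AR(p) model X_t = c + sum_i phi_i X_{t-i} + eps_t, the
one-step-ahead conditional mean is
  E[X_{t+1} | X_t, ...] = c + sum_i phi_i X_{t+1-i}.
Substitute known values:
  E[X_{t+1} | ...] = (-0.155) * (-4)
                   = 0.6200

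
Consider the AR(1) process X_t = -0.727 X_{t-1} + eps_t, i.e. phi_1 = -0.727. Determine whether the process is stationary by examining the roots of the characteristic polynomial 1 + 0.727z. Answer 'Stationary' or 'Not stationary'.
\text{Stationary}

The AR(p) characteristic polynomial is P(z) = 1 + 0.727z.
Stationarity requires all roots to lie outside the unit circle, i.e. |z| > 1 for every root.
This is linear in z: 1 + (0.727) z = 0  =>  z = -1/(0.727) = -1.375516,  |z| = 1.375516.
Moduli of all roots: 1.3755.
All moduli strictly greater than 1? Yes.
Verdict: Stationary.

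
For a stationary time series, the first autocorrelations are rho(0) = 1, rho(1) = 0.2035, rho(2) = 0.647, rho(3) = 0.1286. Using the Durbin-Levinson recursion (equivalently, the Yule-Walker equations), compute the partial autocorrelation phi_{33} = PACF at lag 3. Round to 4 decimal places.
\phi_{33} = -0.0841

The PACF at lag k is phi_{kk}, the last component of the solution
to the Yule-Walker system G_k phi = r_k where
  (G_k)_{ij} = rho(|i - j|), (r_k)_i = rho(i), i,j = 1..k.
Equivalently, Durbin-Levinson gives phi_{kk} iteratively:
  phi_{11} = rho(1)
  phi_{kk} = [rho(k) - sum_{j=1..k-1} phi_{k-1,j} rho(k-j)]
            / [1 - sum_{j=1..k-1} phi_{k-1,j} rho(j)],
  phi_{k,j} = phi_{k-1,j} - phi_{kk} phi_{k-1,k-j},  j = 1..k-1.
Step k = 1:
  phi_11 = rho(1) = 0.2035.
Step k = 2:
  phi_22 = [rho(2) - phi_11 rho(1)] / [1 - phi_11 rho(1)] = [0.647 - (0.2035)(0.2035)] / [1 - (0.2035)(0.2035)]
         = 0.60558775 / 0.95858775 = 0.63175.
  Update: phi_21 = phi_11 - phi_22 phi_11 = 0.2035 - (0.63175)(0.2035) = 0.074939.
Step k = 3:
  phi_33 = [rho(3) - phi_21 rho(2) - phi_22 rho(1)] / [1 - phi_21 rho(1) - phi_22 rho(2)]
    numerator   = 0.1286 - (0.074939)(0.647) - (0.63175)(0.2035) = -0.04844657
    denominator = 1 - (0.074939)(0.2035) - (0.63175)(0.647) = 0.57600773
  phi_33 = -0.04844657 / 0.57600773 = -0.0841.
Therefore phi_{33} = -0.0841.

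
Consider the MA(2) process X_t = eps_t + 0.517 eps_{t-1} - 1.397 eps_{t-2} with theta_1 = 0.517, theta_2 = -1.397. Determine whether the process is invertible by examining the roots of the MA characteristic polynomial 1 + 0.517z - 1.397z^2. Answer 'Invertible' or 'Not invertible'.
\text{Not invertible}

The MA(q) characteristic polynomial is P(z) = 1 + 0.517z - 1.397z^2.
Invertibility requires all roots to lie outside the unit circle, i.e. |z| > 1 for every root.
Set 1 + (0.517) z + (-1.397) z^2 = 0, i.e. a z^2 + b z + c = 0 with a = -1.397, b = 0.517, c = 1.
Discriminant D = b^2 - 4ac = (0.517)^2 - 4*(-1.397)*1 = 0.267289 - (-5.588) = 5.855289.
D >= 0, so the roots are real: z = (-b +/- sqrt(D)) / (2a) = (-0.517 +/- 2.41977) / (-2.794).
  z_1 = (-0.517 + 2.41977) / (-2.794) = -0.681,   |z_1| = 0.681.
  z_2 = (-0.517 - 2.41977) / (-2.794) = 1.0511,   |z_2| = 1.0511.
Moduli of all roots: 0.6810, 1.0511.
All moduli strictly greater than 1? No.
Verdict: Not invertible.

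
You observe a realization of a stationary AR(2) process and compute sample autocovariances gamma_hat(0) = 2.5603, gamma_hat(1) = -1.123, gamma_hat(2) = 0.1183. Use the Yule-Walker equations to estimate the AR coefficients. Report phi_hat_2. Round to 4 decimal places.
\hat\phi_{2} = -0.1810

The Yule-Walker equations for an AR(p) process read, in matrix form,
  Gamma_p phi = r_p,   with   (Gamma_p)_{ij} = gamma(|i - j|),
                       (r_p)_i = gamma(i),   i,j = 1..p.
Substitute the sample gammas (Toeplitz matrix and right-hand side of size 2):
  Gamma_p = [[2.5603, -1.123], [-1.123, 2.5603]]
  r_p     = [-1.123, 0.1183]
Written out:
  2.5603 phi_1 - 1.123 phi_2 = -1.123
  -1.123 phi_1 + 2.5603 phi_2 = 0.1183
Solve by Cramer's rule:
  det = gamma(0)^2 - gamma(1)^2 = (2.5603)^2 - (-1.123)^2 = 6.55513609 - 1.261129 = 5.29400709
  phi_hat_1 = [gamma(1) gamma(0) - gamma(1) gamma(2)] / det = [(-1.123)(2.5603) - (-1.123)(0.1183)] / 5.29400709 = -2.742366 / 5.29400709 = -0.518
  phi_hat_2 = [gamma(0) gamma(2) - gamma(1)^2] / det = [(2.5603)(0.1183) - (-1.123)^2] / 5.29400709 = -0.95824551 / 5.29400709 = -0.181
So phi_hat = [-0.5180, -0.1810].
Therefore phi_hat_2 = -0.1810.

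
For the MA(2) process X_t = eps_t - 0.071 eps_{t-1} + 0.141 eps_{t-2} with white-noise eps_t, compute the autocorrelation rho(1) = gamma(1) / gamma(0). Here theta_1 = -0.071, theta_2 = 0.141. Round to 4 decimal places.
\rho(1) = -0.0790

For an MA(q) process with theta_0 = 1, the autocovariance is
  gamma(k) = sigma^2 * sum_{i=0..q-k} theta_i * theta_{i+k},
and rho(k) = gamma(k) / gamma(0). Sigma^2 cancels.
  numerator   = (1)*(-0.071) + (-0.071)*(0.141) = -0.081011.
  denominator = (1)^2 + (-0.071)^2 + (0.141)^2 = 1.024922.
  rho(1) = -0.081011 / 1.024922 = -0.0790.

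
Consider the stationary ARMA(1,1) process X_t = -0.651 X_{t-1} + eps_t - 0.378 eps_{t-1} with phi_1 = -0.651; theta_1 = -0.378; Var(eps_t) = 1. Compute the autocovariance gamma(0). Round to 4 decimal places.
\gamma(0) = 2.8376

Multiply the model equation by X_{t-k} and take expectations. With theta_0 = psi_0 = 1 and psi_j the MA(infinity) weights, this gives
  gamma(k) - sum_i phi_i gamma(k-i) = c_k,
  c_k = sigma^2 * sum_{j=k..q} theta_j psi_{j-k}   (c_k = 0 for k > q),
using gamma(-m) = gamma(m).
psi-weights needed (psi_j = theta_j + sum_i phi_i psi_{j-i}):
  psi_1 = theta_1 + phi_1 = -0.378 + (-0.651) = -1.029
Right-hand sides:
  c_0 = sigma^2 (1 + theta_1 psi_1) = 1 * (1 + (-0.378)(-1.029)) = 1 * 1.388962 = 1.388962
  c_1 = sigma^2 theta_1 = 1 * (-0.378) = -0.378
  c_2 = 0
Equations for k = 0 and k = 1 (AR order 1):
  gamma(0) = phi_1 gamma(1) + c_0
  gamma(1) = phi_1 gamma(0) + c_1
Substituting the second into the first: gamma(0) (1 - phi_1^2) = c_0 + phi_1 c_1, so
  gamma(0) = (c_0 + phi_1 c_1) / (1 - phi_1^2) = (1.388962 + (-0.651)(-0.378)) / (1 - (-0.651)^2) = 1.63504 / 0.576199 = 2.837631.
Therefore gamma(0) = 2.8376 (to 4 decimal places).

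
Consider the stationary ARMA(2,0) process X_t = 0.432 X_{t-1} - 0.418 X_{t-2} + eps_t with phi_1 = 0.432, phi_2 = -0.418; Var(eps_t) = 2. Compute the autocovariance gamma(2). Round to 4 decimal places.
\gamma(2) = -0.7651

Multiply the model equation by X_{t-k} and take expectations. With theta_0 = psi_0 = 1 and psi_j the MA(infinity) weights, this gives
  gamma(k) - sum_i phi_i gamma(k-i) = c_k,
  c_k = sigma^2 * sum_{j=k..q} theta_j psi_{j-k}   (c_k = 0 for k > q),
using gamma(-m) = gamma(m).
Pure AR (q = 0): c_0 = sigma^2 = 2, c_k = 0 for k >= 1.
Equations for k = 0, 1, 2 (AR order 2, c_2 = 0):
  (E0) gamma(0) = phi_1 gamma(1) + phi_2 gamma(2) + c_0
  (E1) gamma(1) = phi_1 gamma(0) + phi_2 gamma(1) + c_1
  (E2) gamma(2) = phi_1 gamma(1) + phi_2 gamma(0)
From (E1): gamma(1) = A gamma(0) + B with
  A = phi_1 / (1 - phi_2) = 0.432 / 1.418 = 0.304654,   B = c_1 / (1 - phi_2) = 0 / 1.418 = 0.
Insert (E2) into (E0): gamma(0) (1 - phi_2^2) = phi_1 (1 + phi_2) gamma(1) + c_0.
  phi_1 (1 + phi_2) = (0.432)(0.582) = 0.251424,   1 - phi_2^2 = 0.825276.
Replace gamma(1) by A gamma(0) + B and collect gamma(0):
  gamma(0) [0.825276 - (0.251424)(0.304654)] = c_0 = 2
  gamma(0) * 0.748679 = 2
  gamma(0) = 2 / 0.748679 = 2.671373.
  gamma(1) = A gamma(0) = (0.304654)(2.671373) = 0.813846.
  gamma(2) = phi_1 gamma(1) + phi_2 gamma(0) = (0.432)(0.813846) + (-0.418)(2.671373) = -0.765053.
Therefore gamma(2) = -0.7651 (to 4 decimal places).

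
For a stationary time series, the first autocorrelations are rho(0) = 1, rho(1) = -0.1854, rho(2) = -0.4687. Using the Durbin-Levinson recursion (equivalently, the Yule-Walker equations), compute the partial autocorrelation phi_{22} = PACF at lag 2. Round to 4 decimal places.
\phi_{22} = -0.5210

The PACF at lag k is phi_{kk}, the last component of the solution
to the Yule-Walker system G_k phi = r_k where
  (G_k)_{ij} = rho(|i - j|), (r_k)_i = rho(i), i,j = 1..k.
Equivalently, Durbin-Levinson gives phi_{kk} iteratively:
  phi_{11} = rho(1)
  phi_{kk} = [rho(k) - sum_{j=1..k-1} phi_{k-1,j} rho(k-j)]
            / [1 - sum_{j=1..k-1} phi_{k-1,j} rho(j)],
  phi_{k,j} = phi_{k-1,j} - phi_{kk} phi_{k-1,k-j},  j = 1..k-1.
Step k = 1:
  phi_11 = rho(1) = -0.1854.
Step k = 2:
  phi_22 = [rho(2) - phi_11 rho(1)] / [1 - phi_11 rho(1)] = [-0.4687 - (-0.1854)(-0.1854)] / [1 - (-0.1854)(-0.1854)]
         = -0.50307316 / 0.96562684 = -0.521.
Therefore phi_{22} = -0.5210.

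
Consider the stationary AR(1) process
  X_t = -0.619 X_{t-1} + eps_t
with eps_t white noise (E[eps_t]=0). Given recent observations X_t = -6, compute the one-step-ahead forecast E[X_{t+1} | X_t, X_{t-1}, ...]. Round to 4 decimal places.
E[X_{t+1} \mid \mathcal F_t] = 3.7140

For an AR(p) model X_t = c + sum_i phi_i X_{t-i} + eps_t, the
one-step-ahead conditional mean is
  E[X_{t+1} | X_t, ...] = c + sum_i phi_i X_{t+1-i}.
Substitute known values:
  E[X_{t+1} | ...] = (-0.619) * (-6)
                   = 3.7140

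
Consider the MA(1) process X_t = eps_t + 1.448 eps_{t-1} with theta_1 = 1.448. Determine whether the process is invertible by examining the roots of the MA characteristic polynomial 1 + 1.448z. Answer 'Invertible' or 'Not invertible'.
\text{Not invertible}

The MA(q) characteristic polynomial is P(z) = 1 + 1.448z.
Invertibility requires all roots to lie outside the unit circle, i.e. |z| > 1 for every root.
This is linear in z: 1 + (1.448) z = 0  =>  z = -1/(1.448) = -0.690608,  |z| = 0.690608.
Moduli of all roots: 0.6906.
All moduli strictly greater than 1? No.
Verdict: Not invertible.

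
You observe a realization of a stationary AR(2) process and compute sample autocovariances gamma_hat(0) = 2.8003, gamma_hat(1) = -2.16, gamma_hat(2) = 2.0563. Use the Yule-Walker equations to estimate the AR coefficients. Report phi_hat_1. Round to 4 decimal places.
\hat\phi_{1} = -0.5060

The Yule-Walker equations for an AR(p) process read, in matrix form,
  Gamma_p phi = r_p,   with   (Gamma_p)_{ij} = gamma(|i - j|),
                       (r_p)_i = gamma(i),   i,j = 1..p.
Substitute the sample gammas (Toeplitz matrix and right-hand side of size 2):
  Gamma_p = [[2.8003, -2.16], [-2.16, 2.8003]]
  r_p     = [-2.16, 2.0563]
Written out:
  2.8003 phi_1 - 2.16 phi_2 = -2.16
  -2.16 phi_1 + 2.8003 phi_2 = 2.0563
Solve by Cramer's rule:
  det = gamma(0)^2 - gamma(1)^2 = (2.8003)^2 - (-2.16)^2 = 7.84168009 - 4.6656 = 3.17608009
  phi_hat_1 = [gamma(1) gamma(0) - gamma(1) gamma(2)] / det = [(-2.16)(2.8003) - (-2.16)(2.0563)] / 3.17608009 = -1.60704 / 3.17608009 = -0.506
  phi_hat_2 = [gamma(0) gamma(2) - gamma(1)^2] / det = [(2.8003)(2.0563) - (-2.16)^2] / 3.17608009 = 1.09265689 / 3.17608009 = 0.344
So phi_hat = [-0.5060, 0.3440].
Therefore phi_hat_1 = -0.5060.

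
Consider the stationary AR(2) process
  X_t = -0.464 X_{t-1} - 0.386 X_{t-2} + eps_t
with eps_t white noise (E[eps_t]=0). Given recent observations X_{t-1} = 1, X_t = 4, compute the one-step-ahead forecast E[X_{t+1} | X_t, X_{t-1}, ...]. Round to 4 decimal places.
E[X_{t+1} \mid \mathcal F_t] = -2.2420

For an AR(p) model X_t = c + sum_i phi_i X_{t-i} + eps_t, the
one-step-ahead conditional mean is
  E[X_{t+1} | X_t, ...] = c + sum_i phi_i X_{t+1-i}.
Substitute known values:
  E[X_{t+1} | ...] = (-0.464) * (4) + (-0.386) * (1)
                   = -2.2420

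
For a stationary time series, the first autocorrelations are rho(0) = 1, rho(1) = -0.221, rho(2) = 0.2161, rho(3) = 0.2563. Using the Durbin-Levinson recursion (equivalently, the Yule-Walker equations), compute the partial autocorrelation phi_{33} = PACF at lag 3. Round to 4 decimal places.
\phi_{33} = 0.3629

The PACF at lag k is phi_{kk}, the last component of the solution
to the Yule-Walker system G_k phi = r_k where
  (G_k)_{ij} = rho(|i - j|), (r_k)_i = rho(i), i,j = 1..k.
Equivalently, Durbin-Levinson gives phi_{kk} iteratively:
  phi_{11} = rho(1)
  phi_{kk} = [rho(k) - sum_{j=1..k-1} phi_{k-1,j} rho(k-j)]
            / [1 - sum_{j=1..k-1} phi_{k-1,j} rho(j)],
  phi_{k,j} = phi_{k-1,j} - phi_{kk} phi_{k-1,k-j},  j = 1..k-1.
Step k = 1:
  phi_11 = rho(1) = -0.221.
Step k = 2:
  phi_22 = [rho(2) - phi_11 rho(1)] / [1 - phi_11 rho(1)] = [0.2161 - (-0.221)(-0.221)] / [1 - (-0.221)(-0.221)]
         = 0.167259 / 0.951159 = 0.175848.
  Update: phi_21 = phi_11 - phi_22 phi_11 = -0.221 - (0.175848)(-0.221) = -0.182138.
Step k = 3:
  phi_33 = [rho(3) - phi_21 rho(2) - phi_22 rho(1)] / [1 - phi_21 rho(1) - phi_22 rho(2)]
    numerator   = 0.2563 - (-0.182138)(0.2161) - (0.175848)(-0.221) = 0.33452227
    denominator = 1 - (-0.182138)(-0.221) - (0.175848)(0.2161) = 0.92174691
  phi_33 = 0.33452227 / 0.92174691 = 0.3629.
Therefore phi_{33} = 0.3629.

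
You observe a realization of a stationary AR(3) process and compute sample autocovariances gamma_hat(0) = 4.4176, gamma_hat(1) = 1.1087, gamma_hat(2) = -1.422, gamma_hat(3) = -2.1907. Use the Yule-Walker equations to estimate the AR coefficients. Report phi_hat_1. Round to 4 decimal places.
\hat\phi_{1} = 0.2070

The Yule-Walker equations for an AR(p) process read, in matrix form,
  Gamma_p phi = r_p,   with   (Gamma_p)_{ij} = gamma(|i - j|),
                       (r_p)_i = gamma(i),   i,j = 1..p.
Substitute the sample gammas (Toeplitz matrix and right-hand side of size 3):
  Gamma_p = [[4.4176, 1.1087, -1.422], [1.1087, 4.4176, 1.1087], [-1.422, 1.1087, 4.4176]]
  r_p     = [1.1087, -1.422, -2.1907]
Written out (R1..R3):
  (R1) 4.4176 phi_1 + 1.1087 phi_2 - 1.422 phi_3 = 1.1087
  (R2) 1.1087 phi_1 + 4.4176 phi_2 + 1.1087 phi_3 = -1.422
  (R3) -1.422 phi_1 + 1.1087 phi_2 + 4.4176 phi_3 = -2.1907
Gaussian elimination:
  R2 <- R2 - (1.1087/4.4176) R1 = R2 - (0.250973) R1:  4.139346 phi_2 + 1.465584 phi_3 = -1.700254
  R3 <- R3 - (-1.422/4.4176) R1 = R3 - (-0.321894) R1:  1.465584 phi_2 + 3.959866 phi_3 = -1.833816
  R3 <- R3 - (1.465584/4.139346) R2 = R3 - (0.354062) R2:  3.440959 phi_3 = -1.231821
Back-substitution:
  phi_hat_3 = -1.231821 / 3.440959 = -0.357988
  phi_hat_2 = (-1.700254 - (1.465584)(-0.357988)) / 4.139346 = -0.284005
  phi_hat_1 = (1.1087 - (1.1087)(-0.284005) - (-1.422)(-0.357988)) / 4.4176 = 0.207017
So phi_hat = [0.2070, -0.2840, -0.3580].
Therefore phi_hat_1 = 0.2070.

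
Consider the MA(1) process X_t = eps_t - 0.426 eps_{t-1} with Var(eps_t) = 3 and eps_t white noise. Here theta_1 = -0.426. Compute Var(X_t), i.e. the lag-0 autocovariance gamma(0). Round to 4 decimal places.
\gamma(0) = 3.5444

For an MA(q) process X_t = eps_t + sum_i theta_i eps_{t-i} with
Var(eps_t) = sigma^2, the variance is
  gamma(0) = sigma^2 * (1 + sum_i theta_i^2).
  sum_i theta_i^2 = (-0.426)^2 = 0.181476.
  gamma(0) = 3 * (1 + 0.181476) = 3 * 1.181476 = 3.544428, which rounds to 3.5444.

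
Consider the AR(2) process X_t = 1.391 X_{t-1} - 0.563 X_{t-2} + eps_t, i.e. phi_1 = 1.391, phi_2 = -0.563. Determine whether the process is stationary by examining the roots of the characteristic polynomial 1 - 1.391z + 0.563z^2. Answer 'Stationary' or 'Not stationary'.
\text{Stationary}

The AR(p) characteristic polynomial is P(z) = 1 - 1.391z + 0.563z^2.
Stationarity requires all roots to lie outside the unit circle, i.e. |z| > 1 for every root.
Set 1 + (-1.391) z + (0.563) z^2 = 0, i.e. a z^2 + b z + c = 0 with a = 0.563, b = -1.391, c = 1.
Discriminant D = b^2 - 4ac = (-1.391)^2 - 4*(0.563)*1 = 1.934881 - (2.252) = -0.317119.
D < 0, so the roots are the complex-conjugate pair z = (-b +/- i sqrt(-D)) / (2a) = 1.2353 +/- 0.5001i.
For a conjugate pair |z|^2 = z * conj(z) = (product of roots) = c/a = 1/(0.563) = 1.776199, so |z| = sqrt(1.776199) = 1.3327 for both roots.
Moduli of all roots: 1.3327, 1.3327.
All moduli strictly greater than 1? Yes.
Verdict: Stationary.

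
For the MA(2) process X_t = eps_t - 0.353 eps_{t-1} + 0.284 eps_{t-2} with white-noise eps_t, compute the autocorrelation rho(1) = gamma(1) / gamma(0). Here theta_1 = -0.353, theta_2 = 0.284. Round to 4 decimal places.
\rho(1) = -0.3761

For an MA(q) process with theta_0 = 1, the autocovariance is
  gamma(k) = sigma^2 * sum_{i=0..q-k} theta_i * theta_{i+k},
and rho(k) = gamma(k) / gamma(0). Sigma^2 cancels.
  numerator   = (1)*(-0.353) + (-0.353)*(0.284) = -0.453252.
  denominator = (1)^2 + (-0.353)^2 + (0.284)^2 = 1.205265.
  rho(1) = -0.453252 / 1.205265 = -0.3761.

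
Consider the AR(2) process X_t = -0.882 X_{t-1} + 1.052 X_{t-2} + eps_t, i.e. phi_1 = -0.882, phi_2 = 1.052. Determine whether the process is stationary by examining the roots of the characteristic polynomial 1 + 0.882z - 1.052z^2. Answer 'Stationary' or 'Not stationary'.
\text{Not stationary}

The AR(p) characteristic polynomial is P(z) = 1 + 0.882z - 1.052z^2.
Stationarity requires all roots to lie outside the unit circle, i.e. |z| > 1 for every root.
Set 1 + (0.882) z + (-1.052) z^2 = 0, i.e. a z^2 + b z + c = 0 with a = -1.052, b = 0.882, c = 1.
Discriminant D = b^2 - 4ac = (0.882)^2 - 4*(-1.052)*1 = 0.777924 - (-4.208) = 4.985924.
D >= 0, so the roots are real: z = (-b +/- sqrt(D)) / (2a) = (-0.882 +/- 2.232918) / (-2.104).
  z_1 = (-0.882 + 2.232918) / (-2.104) = -0.6421,   |z_1| = 0.6421.
  z_2 = (-0.882 - 2.232918) / (-2.104) = 1.4805,   |z_2| = 1.4805.
Moduli of all roots: 0.6421, 1.4805.
All moduli strictly greater than 1? No.
Verdict: Not stationary.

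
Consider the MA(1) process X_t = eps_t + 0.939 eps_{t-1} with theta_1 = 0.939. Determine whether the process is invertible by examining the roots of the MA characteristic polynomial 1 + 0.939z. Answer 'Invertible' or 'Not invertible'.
\text{Invertible}

The MA(q) characteristic polynomial is P(z) = 1 + 0.939z.
Invertibility requires all roots to lie outside the unit circle, i.e. |z| > 1 for every root.
This is linear in z: 1 + (0.939) z = 0  =>  z = -1/(0.939) = -1.064963,  |z| = 1.064963.
Moduli of all roots: 1.0650.
All moduli strictly greater than 1? Yes.
Verdict: Invertible.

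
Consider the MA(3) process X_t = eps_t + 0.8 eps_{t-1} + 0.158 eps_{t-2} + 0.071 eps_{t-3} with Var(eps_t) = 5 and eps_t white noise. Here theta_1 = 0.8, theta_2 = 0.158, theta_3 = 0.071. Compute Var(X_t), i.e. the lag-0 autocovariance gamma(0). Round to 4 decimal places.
\gamma(0) = 8.3500

For an MA(q) process X_t = eps_t + sum_i theta_i eps_{t-i} with
Var(eps_t) = sigma^2, the variance is
  gamma(0) = sigma^2 * (1 + sum_i theta_i^2).
  sum_i theta_i^2 = (0.8)^2 + (0.158)^2 + (0.071)^2 = 0.64 + 0.024964 + 0.005041 = 0.670005.
  gamma(0) = 5 * (1 + 0.670005) = 5 * 1.670005 = 8.350025, which rounds to 8.3500.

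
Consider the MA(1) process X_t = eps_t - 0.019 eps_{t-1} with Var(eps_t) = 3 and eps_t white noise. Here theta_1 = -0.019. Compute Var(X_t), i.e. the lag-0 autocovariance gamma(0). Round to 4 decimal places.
\gamma(0) = 3.0011

For an MA(q) process X_t = eps_t + sum_i theta_i eps_{t-i} with
Var(eps_t) = sigma^2, the variance is
  gamma(0) = sigma^2 * (1 + sum_i theta_i^2).
  sum_i theta_i^2 = (-0.019)^2 = 0.000361.
  gamma(0) = 3 * (1 + 0.000361) = 3 * 1.000361 = 3.001083, which rounds to 3.0011.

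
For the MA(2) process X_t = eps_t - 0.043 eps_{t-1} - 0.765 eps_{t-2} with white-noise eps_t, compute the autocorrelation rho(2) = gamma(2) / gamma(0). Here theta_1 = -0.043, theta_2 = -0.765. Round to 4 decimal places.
\rho(2) = -0.4820

For an MA(q) process with theta_0 = 1, the autocovariance is
  gamma(k) = sigma^2 * sum_{i=0..q-k} theta_i * theta_{i+k},
and rho(k) = gamma(k) / gamma(0). Sigma^2 cancels.
  numerator   = (1)*(-0.765) = -0.765.
  denominator = (1)^2 + (-0.043)^2 + (-0.765)^2 = 1.587074.
  rho(2) = -0.765 / 1.587074 = -0.4820.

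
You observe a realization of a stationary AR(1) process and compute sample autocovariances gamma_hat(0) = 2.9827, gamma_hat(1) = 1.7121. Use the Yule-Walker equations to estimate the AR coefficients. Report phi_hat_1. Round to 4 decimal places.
\hat\phi_{1} = 0.5740

The Yule-Walker equations for an AR(p) process read, in matrix form,
  Gamma_p phi = r_p,   with   (Gamma_p)_{ij} = gamma(|i - j|),
                       (r_p)_i = gamma(i),   i,j = 1..p.
Substitute the sample gammas (Toeplitz matrix and right-hand side of size 1):
  Gamma_p = [[2.9827]]
  r_p     = [1.7121]
With p = 1 this is the single equation gamma(0) phi_1 = gamma(1):
  phi_hat_1 = gamma(1) / gamma(0) = 1.7121 / 2.9827 = 0.5740.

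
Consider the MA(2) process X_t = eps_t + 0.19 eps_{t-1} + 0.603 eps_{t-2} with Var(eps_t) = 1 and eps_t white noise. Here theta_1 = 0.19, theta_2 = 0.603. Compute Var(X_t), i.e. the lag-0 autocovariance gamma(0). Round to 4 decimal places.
\gamma(0) = 1.3997

For an MA(q) process X_t = eps_t + sum_i theta_i eps_{t-i} with
Var(eps_t) = sigma^2, the variance is
  gamma(0) = sigma^2 * (1 + sum_i theta_i^2).
  sum_i theta_i^2 = (0.19)^2 + (0.603)^2 = 0.0361 + 0.363609 = 0.399709.
  gamma(0) = 1 * (1 + 0.399709) = 1 * 1.399709 = 1.399709, which rounds to 1.3997.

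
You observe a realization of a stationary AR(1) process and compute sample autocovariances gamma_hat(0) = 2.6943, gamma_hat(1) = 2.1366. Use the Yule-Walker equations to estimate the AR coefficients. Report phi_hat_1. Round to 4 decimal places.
\hat\phi_{1} = 0.7930

The Yule-Walker equations for an AR(p) process read, in matrix form,
  Gamma_p phi = r_p,   with   (Gamma_p)_{ij} = gamma(|i - j|),
                       (r_p)_i = gamma(i),   i,j = 1..p.
Substitute the sample gammas (Toeplitz matrix and right-hand side of size 1):
  Gamma_p = [[2.6943]]
  r_p     = [2.1366]
With p = 1 this is the single equation gamma(0) phi_1 = gamma(1):
  phi_hat_1 = gamma(1) / gamma(0) = 2.1366 / 2.6943 = 0.7930.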